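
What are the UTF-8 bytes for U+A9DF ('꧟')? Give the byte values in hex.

EA A7 9F

U+A9DF = 0xA9DF = 43487 decimal. In range U+0800–U+FFFF → 3-byte form: 1110xxxx 10xxxxxx 10xxxxxx.
Binary (16 bits): 1010100111011111.
Split 4+6+6: 1010 | 100111 | 011111.
Byte 1: 11101010 = 0xEA.
Byte 2: 10100111 = 0xA7.
Byte 3: 10011111 = 0x9F.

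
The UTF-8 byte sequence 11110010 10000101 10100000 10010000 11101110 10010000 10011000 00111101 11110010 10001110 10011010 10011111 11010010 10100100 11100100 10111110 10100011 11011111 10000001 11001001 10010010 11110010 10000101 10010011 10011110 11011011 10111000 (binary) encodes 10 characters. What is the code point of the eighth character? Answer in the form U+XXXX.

U+0252

Offset 0: leading byte 0xF2 = 11110010 → 4-byte char #1 = F2 85 A0 90.
Offset 4: leading byte 0xEE = 11101110 → 3-byte char #2 = EE 90 98.
Offset 7: leading byte 0x3D = 00111101 → 1-byte char #3 = 3D.
Offset 8: leading byte 0xF2 = 11110010 → 4-byte char #4 = F2 8E 9A 9F.
Offset 12: leading byte 0xD2 = 11010010 → 2-byte char #5 = D2 A4.
Offset 14: leading byte 0xE4 = 11100100 → 3-byte char #6 = E4 BE A3.
Offset 17: leading byte 0xDF = 11011111 → 2-byte char #7 = DF 81.
Offset 19: leading byte 0xC9 = 11001001 → 2-byte char #8 = C9 92.
Leading byte 0xC9 = 11001001 matches 110xxxxx → 2-byte sequence.
Byte 1: 0xC9 = 11001001, payload 01001 (5 bits).
Byte 2: 0x92 = 10010010 (10xxxxxx ✓), payload 010010.
Concatenate: 01001010010 = 0x252 (11 bits → U+0252).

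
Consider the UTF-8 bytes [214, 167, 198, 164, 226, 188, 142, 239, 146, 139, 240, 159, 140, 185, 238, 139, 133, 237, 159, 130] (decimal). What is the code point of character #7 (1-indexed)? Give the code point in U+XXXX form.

U+D7C2

Offset 0: leading byte 0xD6 = 11010110 → 2-byte char #1 = D6 A7.
Offset 2: leading byte 0xC6 = 11000110 → 2-byte char #2 = C6 A4.
Offset 4: leading byte 0xE2 = 11100010 → 3-byte char #3 = E2 BC 8E.
Offset 7: leading byte 0xEF = 11101111 → 3-byte char #4 = EF 92 8B.
Offset 10: leading byte 0xF0 = 11110000 → 4-byte char #5 = F0 9F 8C B9.
Offset 14: leading byte 0xEE = 11101110 → 3-byte char #6 = EE 8B 85.
Offset 17: leading byte 0xED = 11101101 → 3-byte char #7 = ED 9F 82.
Leading byte 0xED = 11101101 matches 1110xxxx → 3-byte sequence.
Byte 1: 0xED = 11101101, payload 1101 (4 bits).
Byte 2: 0x9F = 10011111 (10xxxxxx ✓), payload 011111.
Byte 3: 0x82 = 10000010 (10xxxxxx ✓), payload 000010.
Concatenate: 1101011111000010 = 0xD7C2 (16 bits → U+D7C2).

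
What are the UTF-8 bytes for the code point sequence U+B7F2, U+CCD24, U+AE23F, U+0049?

EB 9F B2 F3 8C B4 A4 F2 AE 88 BF 49

U+B7F2: 3-byte form → EB 9F B2.
U+CCD24: 4-byte form → F3 8C B4 A4.
U+AE23F: 4-byte form → F2 AE 88 BF.
U+0049: 1-byte form → 49.
Concatenated (12 bytes): EB 9F B2 F3 8C B4 A4 F2 AE 88 BF 49.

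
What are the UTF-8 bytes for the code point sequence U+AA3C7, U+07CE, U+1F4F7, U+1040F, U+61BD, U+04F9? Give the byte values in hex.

F2 AA 8F 87 DF 8E F0 9F 93 B7 F0 90 90 8F E6 86 BD D3 B9

U+AA3C7: 4-byte form → F2 AA 8F 87.
U+07CE: 2-byte form → DF 8E.
U+1F4F7: 4-byte form → F0 9F 93 B7.
U+1040F: 4-byte form → F0 90 90 8F.
U+61BD: 3-byte form → E6 86 BD.
U+04F9: 2-byte form → D3 B9.
Concatenated (19 bytes): F2 AA 8F 87 DF 8E F0 9F 93 B7 F0 90 90 8F E6 86 BD D3 B9.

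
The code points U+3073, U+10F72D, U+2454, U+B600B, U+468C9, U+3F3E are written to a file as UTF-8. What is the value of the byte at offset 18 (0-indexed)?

U+3073 → 3-byte form E3 81 B3 at offsets 0–2.
U+10F72D → 4-byte form F4 8F 9C AD at offsets 3–6.
U+2454 → 3-byte form E2 91 94 at offsets 7–9.
U+B600B → 4-byte form F2 B6 80 8B at offsets 10–13.
U+468C9 → 4-byte form F1 86 A3 89 at offsets 14–17.
U+3F3E → 3-byte form E3 BC BE at offsets 18–20.
Offset 18 falls in char 6's range; it's byte 1 of E3 BC BE = 0xE3.

0xE3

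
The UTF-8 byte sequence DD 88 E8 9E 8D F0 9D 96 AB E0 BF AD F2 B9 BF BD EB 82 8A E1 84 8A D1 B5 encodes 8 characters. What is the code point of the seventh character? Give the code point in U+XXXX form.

Offset 0: leading byte 0xDD = 11011101 → 2-byte char #1 = DD 88.
Offset 2: leading byte 0xE8 = 11101000 → 3-byte char #2 = E8 9E 8D.
Offset 5: leading byte 0xF0 = 11110000 → 4-byte char #3 = F0 9D 96 AB.
Offset 9: leading byte 0xE0 = 11100000 → 3-byte char #4 = E0 BF AD.
Offset 12: leading byte 0xF2 = 11110010 → 4-byte char #5 = F2 B9 BF BD.
Offset 16: leading byte 0xEB = 11101011 → 3-byte char #6 = EB 82 8A.
Offset 19: leading byte 0xE1 = 11100001 → 3-byte char #7 = E1 84 8A.
Leading byte 0xE1 = 11100001 matches 1110xxxx → 3-byte sequence.
Byte 1: 0xE1 = 11100001, payload 0001 (4 bits).
Byte 2: 0x84 = 10000100 (10xxxxxx ✓), payload 000100.
Byte 3: 0x8A = 10001010 (10xxxxxx ✓), payload 001010.
Concatenate: 0001000100001010 = 0x110A (16 bits → U+110A).

U+110A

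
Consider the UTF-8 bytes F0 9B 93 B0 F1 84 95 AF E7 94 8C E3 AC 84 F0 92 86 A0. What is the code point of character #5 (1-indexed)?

U+121A0

Offset 0: leading byte 0xF0 = 11110000 → 4-byte char #1 = F0 9B 93 B0.
Offset 4: leading byte 0xF1 = 11110001 → 4-byte char #2 = F1 84 95 AF.
Offset 8: leading byte 0xE7 = 11100111 → 3-byte char #3 = E7 94 8C.
Offset 11: leading byte 0xE3 = 11100011 → 3-byte char #4 = E3 AC 84.
Offset 14: leading byte 0xF0 = 11110000 → 4-byte char #5 = F0 92 86 A0.
Leading byte 0xF0 = 11110000 matches 11110xxx → 4-byte sequence.
Byte 1: 0xF0 = 11110000, payload 000 (3 bits).
Byte 2: 0x92 = 10010010 (10xxxxxx ✓), payload 010010.
Byte 3: 0x86 = 10000110 (10xxxxxx ✓), payload 000110.
Byte 4: 0xA0 = 10100000 (10xxxxxx ✓), payload 100000.
Concatenate: 000010010000110100000 = 0x121A0 (21 bits → U+121A0).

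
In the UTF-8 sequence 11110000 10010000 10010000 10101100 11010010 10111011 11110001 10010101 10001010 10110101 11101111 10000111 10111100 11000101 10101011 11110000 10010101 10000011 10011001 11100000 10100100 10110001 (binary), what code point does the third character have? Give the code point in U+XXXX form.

Offset 0: leading byte 0xF0 = 11110000 → 4-byte char #1 = F0 90 90 AC.
Offset 4: leading byte 0xD2 = 11010010 → 2-byte char #2 = D2 BB.
Offset 6: leading byte 0xF1 = 11110001 → 4-byte char #3 = F1 95 8A B5.
Leading byte 0xF1 = 11110001 matches 11110xxx → 4-byte sequence.
Byte 1: 0xF1 = 11110001, payload 001 (3 bits).
Byte 2: 0x95 = 10010101 (10xxxxxx ✓), payload 010101.
Byte 3: 0x8A = 10001010 (10xxxxxx ✓), payload 001010.
Byte 4: 0xB5 = 10110101 (10xxxxxx ✓), payload 110101.
Concatenate: 001010101001010110101 = 0x552B5 (21 bits → U+552B5).

U+552B5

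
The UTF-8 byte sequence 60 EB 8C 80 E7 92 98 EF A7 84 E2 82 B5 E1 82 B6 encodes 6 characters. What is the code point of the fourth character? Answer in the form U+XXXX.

Offset 0: leading byte 0x60 = 01100000 → 1-byte char #1 = 60.
Offset 1: leading byte 0xEB = 11101011 → 3-byte char #2 = EB 8C 80.
Offset 4: leading byte 0xE7 = 11100111 → 3-byte char #3 = E7 92 98.
Offset 7: leading byte 0xEF = 11101111 → 3-byte char #4 = EF A7 84.
Leading byte 0xEF = 11101111 matches 1110xxxx → 3-byte sequence.
Byte 1: 0xEF = 11101111, payload 1111 (4 bits).
Byte 2: 0xA7 = 10100111 (10xxxxxx ✓), payload 100111.
Byte 3: 0x84 = 10000100 (10xxxxxx ✓), payload 000100.
Concatenate: 1111100111000100 = 0xF9C4 (16 bits → U+F9C4).

U+F9C4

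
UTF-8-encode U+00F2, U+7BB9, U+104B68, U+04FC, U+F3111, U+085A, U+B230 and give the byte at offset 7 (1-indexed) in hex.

0x84

1-indexed offset 7 is 0-indexed offset 6.
U+00F2 → 2-byte form C3 B2 at offsets 0–1.
U+7BB9 → 3-byte form E7 AE B9 at offsets 2–4.
U+104B68 → 4-byte form F4 84 AD A8 at offsets 5–8.
Offset 6 falls in char 3's range; it's byte 2 of F4 84 AD A8 = 0x84.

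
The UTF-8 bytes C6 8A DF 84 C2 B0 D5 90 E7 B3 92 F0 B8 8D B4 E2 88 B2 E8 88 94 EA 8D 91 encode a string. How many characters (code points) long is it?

9

Byte at offset 0: 0xC6 = 11000110 → 2-byte char (#1). Advance 2.
Byte at offset 2: 0xDF = 11011111 → 2-byte char (#2). Advance 2.
Byte at offset 4: 0xC2 = 11000010 → 2-byte char (#3). Advance 2.
Byte at offset 6: 0xD5 = 11010101 → 2-byte char (#4). Advance 2.
Byte at offset 8: 0xE7 = 11100111 → 3-byte char (#5). Advance 3.
Byte at offset 11: 0xF0 = 11110000 → 4-byte char (#6). Advance 4.
Byte at offset 15: 0xE2 = 11100010 → 3-byte char (#7). Advance 3.
Byte at offset 18: 0xE8 = 11101000 → 3-byte char (#8). Advance 3.
Byte at offset 21: 0xEA = 11101010 → 3-byte char (#9). Advance 3.
Reached end at offset 24 after 9 code points.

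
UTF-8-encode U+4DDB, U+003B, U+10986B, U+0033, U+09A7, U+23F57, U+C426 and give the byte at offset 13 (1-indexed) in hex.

1-indexed offset 13 is 0-indexed offset 12.
U+4DDB → 3-byte form E4 B7 9B at offsets 0–2.
U+003B → 1-byte form 3B at offsets 3–3.
U+10986B → 4-byte form F4 89 A1 AB at offsets 4–7.
U+0033 → 1-byte form 33 at offsets 8–8.
U+09A7 → 3-byte form E0 A6 A7 at offsets 9–11.
U+23F57 → 4-byte form F0 A3 BD 97 at offsets 12–15.
Offset 12 falls in char 6's range; it's byte 1 of F0 A3 BD 97 = 0xF0.

0xF0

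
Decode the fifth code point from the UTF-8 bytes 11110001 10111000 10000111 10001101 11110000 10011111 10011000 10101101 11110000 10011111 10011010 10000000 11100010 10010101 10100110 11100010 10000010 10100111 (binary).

Offset 0: leading byte 0xF1 = 11110001 → 4-byte char #1 = F1 B8 87 8D.
Offset 4: leading byte 0xF0 = 11110000 → 4-byte char #2 = F0 9F 98 AD.
Offset 8: leading byte 0xF0 = 11110000 → 4-byte char #3 = F0 9F 9A 80.
Offset 12: leading byte 0xE2 = 11100010 → 3-byte char #4 = E2 95 A6.
Offset 15: leading byte 0xE2 = 11100010 → 3-byte char #5 = E2 82 A7.
Leading byte 0xE2 = 11100010 matches 1110xxxx → 3-byte sequence.
Byte 1: 0xE2 = 11100010, payload 0010 (4 bits).
Byte 2: 0x82 = 10000010 (10xxxxxx ✓), payload 000010.
Byte 3: 0xA7 = 10100111 (10xxxxxx ✓), payload 100111.
Concatenate: 0010000010100111 = 0x20A7 (16 bits → U+20A7).

U+20A7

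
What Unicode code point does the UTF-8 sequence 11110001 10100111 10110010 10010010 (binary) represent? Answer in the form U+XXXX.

U+67C92

Leading byte 0xF1 = 11110001 matches 11110xxx → 4-byte sequence.
Byte 1: 0xF1 = 11110001, payload 001 (3 bits).
Byte 2: 0xA7 = 10100111 (10xxxxxx ✓), payload 100111.
Byte 3: 0xB2 = 10110010 (10xxxxxx ✓), payload 110010.
Byte 4: 0x92 = 10010010 (10xxxxxx ✓), payload 010010.
Concatenate: 001100111110010010010 = 0x67C92 (21 bits → U+67C92).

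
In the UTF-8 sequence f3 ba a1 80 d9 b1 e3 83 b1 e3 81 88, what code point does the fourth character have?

Offset 0: leading byte 0xF3 = 11110011 → 4-byte char #1 = F3 BA A1 80.
Offset 4: leading byte 0xD9 = 11011001 → 2-byte char #2 = D9 B1.
Offset 6: leading byte 0xE3 = 11100011 → 3-byte char #3 = E3 83 B1.
Offset 9: leading byte 0xE3 = 11100011 → 3-byte char #4 = E3 81 88.
Leading byte 0xE3 = 11100011 matches 1110xxxx → 3-byte sequence.
Byte 1: 0xE3 = 11100011, payload 0011 (4 bits).
Byte 2: 0x81 = 10000001 (10xxxxxx ✓), payload 000001.
Byte 3: 0x88 = 10001000 (10xxxxxx ✓), payload 001000.
Concatenate: 0011000001001000 = 0x3048 (16 bits → U+3048).

U+3048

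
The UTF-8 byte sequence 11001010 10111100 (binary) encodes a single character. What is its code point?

Leading byte 0xCA = 11001010 matches 110xxxxx → 2-byte sequence.
Byte 1: 0xCA = 11001010, payload 01010 (5 bits).
Byte 2: 0xBC = 10111100 (10xxxxxx ✓), payload 111100.
Concatenate: 01010111100 = 0x2BC (11 bits → U+02BC).

U+02BC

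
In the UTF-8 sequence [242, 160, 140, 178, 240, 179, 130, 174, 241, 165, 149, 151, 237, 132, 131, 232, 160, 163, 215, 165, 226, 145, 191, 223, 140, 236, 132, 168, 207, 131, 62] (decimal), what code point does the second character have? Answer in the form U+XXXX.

Offset 0: leading byte 0xF2 = 11110010 → 4-byte char #1 = F2 A0 8C B2.
Offset 4: leading byte 0xF0 = 11110000 → 4-byte char #2 = F0 B3 82 AE.
Leading byte 0xF0 = 11110000 matches 11110xxx → 4-byte sequence.
Byte 1: 0xF0 = 11110000, payload 000 (3 bits).
Byte 2: 0xB3 = 10110011 (10xxxxxx ✓), payload 110011.
Byte 3: 0x82 = 10000010 (10xxxxxx ✓), payload 000010.
Byte 4: 0xAE = 10101110 (10xxxxxx ✓), payload 101110.
Concatenate: 000110011000010101110 = 0x330AE (21 bits → U+330AE).

U+330AE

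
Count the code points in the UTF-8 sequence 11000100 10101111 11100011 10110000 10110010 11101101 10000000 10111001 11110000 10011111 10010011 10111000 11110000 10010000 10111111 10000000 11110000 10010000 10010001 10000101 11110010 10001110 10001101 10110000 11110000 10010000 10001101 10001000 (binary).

8

Byte at offset 0: 0xC4 = 11000100 → 2-byte char (#1). Advance 2.
Byte at offset 2: 0xE3 = 11100011 → 3-byte char (#2). Advance 3.
Byte at offset 5: 0xED = 11101101 → 3-byte char (#3). Advance 3.
Byte at offset 8: 0xF0 = 11110000 → 4-byte char (#4). Advance 4.
Byte at offset 12: 0xF0 = 11110000 → 4-byte char (#5). Advance 4.
Byte at offset 16: 0xF0 = 11110000 → 4-byte char (#6). Advance 4.
Byte at offset 20: 0xF2 = 11110010 → 4-byte char (#7). Advance 4.
Byte at offset 24: 0xF0 = 11110000 → 4-byte char (#8). Advance 4.
Reached end at offset 28 after 8 code points.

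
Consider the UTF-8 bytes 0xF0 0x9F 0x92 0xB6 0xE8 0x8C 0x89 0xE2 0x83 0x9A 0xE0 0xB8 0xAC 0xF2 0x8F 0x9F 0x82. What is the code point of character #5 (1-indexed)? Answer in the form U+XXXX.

U+8F7C2

Offset 0: leading byte 0xF0 = 11110000 → 4-byte char #1 = F0 9F 92 B6.
Offset 4: leading byte 0xE8 = 11101000 → 3-byte char #2 = E8 8C 89.
Offset 7: leading byte 0xE2 = 11100010 → 3-byte char #3 = E2 83 9A.
Offset 10: leading byte 0xE0 = 11100000 → 3-byte char #4 = E0 B8 AC.
Offset 13: leading byte 0xF2 = 11110010 → 4-byte char #5 = F2 8F 9F 82.
Leading byte 0xF2 = 11110010 matches 11110xxx → 4-byte sequence.
Byte 1: 0xF2 = 11110010, payload 010 (3 bits).
Byte 2: 0x8F = 10001111 (10xxxxxx ✓), payload 001111.
Byte 3: 0x9F = 10011111 (10xxxxxx ✓), payload 011111.
Byte 4: 0x82 = 10000010 (10xxxxxx ✓), payload 000010.
Concatenate: 010001111011111000010 = 0x8F7C2 (21 bits → U+8F7C2).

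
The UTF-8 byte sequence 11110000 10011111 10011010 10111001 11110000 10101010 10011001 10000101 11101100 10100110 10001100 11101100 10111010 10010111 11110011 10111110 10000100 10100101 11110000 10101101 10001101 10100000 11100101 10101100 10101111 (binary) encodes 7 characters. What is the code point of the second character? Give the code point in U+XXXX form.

Offset 0: leading byte 0xF0 = 11110000 → 4-byte char #1 = F0 9F 9A B9.
Offset 4: leading byte 0xF0 = 11110000 → 4-byte char #2 = F0 AA 99 85.
Leading byte 0xF0 = 11110000 matches 11110xxx → 4-byte sequence.
Byte 1: 0xF0 = 11110000, payload 000 (3 bits).
Byte 2: 0xAA = 10101010 (10xxxxxx ✓), payload 101010.
Byte 3: 0x99 = 10011001 (10xxxxxx ✓), payload 011001.
Byte 4: 0x85 = 10000101 (10xxxxxx ✓), payload 000101.
Concatenate: 000101010011001000101 = 0x2A645 (21 bits → U+2A645).

U+2A645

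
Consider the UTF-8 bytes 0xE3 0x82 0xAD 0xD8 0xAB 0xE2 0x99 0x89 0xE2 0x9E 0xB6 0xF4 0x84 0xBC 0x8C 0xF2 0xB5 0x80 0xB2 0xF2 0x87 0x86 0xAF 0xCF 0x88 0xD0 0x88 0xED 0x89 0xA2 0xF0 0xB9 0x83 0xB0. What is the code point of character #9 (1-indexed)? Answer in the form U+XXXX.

Offset 0: leading byte 0xE3 = 11100011 → 3-byte char #1 = E3 82 AD.
Offset 3: leading byte 0xD8 = 11011000 → 2-byte char #2 = D8 AB.
Offset 5: leading byte 0xE2 = 11100010 → 3-byte char #3 = E2 99 89.
Offset 8: leading byte 0xE2 = 11100010 → 3-byte char #4 = E2 9E B6.
Offset 11: leading byte 0xF4 = 11110100 → 4-byte char #5 = F4 84 BC 8C.
Offset 15: leading byte 0xF2 = 11110010 → 4-byte char #6 = F2 B5 80 B2.
Offset 19: leading byte 0xF2 = 11110010 → 4-byte char #7 = F2 87 86 AF.
Offset 23: leading byte 0xCF = 11001111 → 2-byte char #8 = CF 88.
Offset 25: leading byte 0xD0 = 11010000 → 2-byte char #9 = D0 88.
Leading byte 0xD0 = 11010000 matches 110xxxxx → 2-byte sequence.
Byte 1: 0xD0 = 11010000, payload 10000 (5 bits).
Byte 2: 0x88 = 10001000 (10xxxxxx ✓), payload 001000.
Concatenate: 10000001000 = 0x408 (11 bits → U+0408).

U+0408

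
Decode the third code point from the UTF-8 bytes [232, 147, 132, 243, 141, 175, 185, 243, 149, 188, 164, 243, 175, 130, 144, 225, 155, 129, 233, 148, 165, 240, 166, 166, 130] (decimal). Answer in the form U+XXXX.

Offset 0: leading byte 0xE8 = 11101000 → 3-byte char #1 = E8 93 84.
Offset 3: leading byte 0xF3 = 11110011 → 4-byte char #2 = F3 8D AF B9.
Offset 7: leading byte 0xF3 = 11110011 → 4-byte char #3 = F3 95 BC A4.
Leading byte 0xF3 = 11110011 matches 11110xxx → 4-byte sequence.
Byte 1: 0xF3 = 11110011, payload 011 (3 bits).
Byte 2: 0x95 = 10010101 (10xxxxxx ✓), payload 010101.
Byte 3: 0xBC = 10111100 (10xxxxxx ✓), payload 111100.
Byte 4: 0xA4 = 10100100 (10xxxxxx ✓), payload 100100.
Concatenate: 011010101111100100100 = 0xD5F24 (21 bits → U+D5F24).

U+D5F24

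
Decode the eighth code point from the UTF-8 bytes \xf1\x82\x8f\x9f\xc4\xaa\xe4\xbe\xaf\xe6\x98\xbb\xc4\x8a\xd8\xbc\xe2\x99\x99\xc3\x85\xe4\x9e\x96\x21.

U+00C5

Offset 0: leading byte 0xF1 = 11110001 → 4-byte char #1 = F1 82 8F 9F.
Offset 4: leading byte 0xC4 = 11000100 → 2-byte char #2 = C4 AA.
Offset 6: leading byte 0xE4 = 11100100 → 3-byte char #3 = E4 BE AF.
Offset 9: leading byte 0xE6 = 11100110 → 3-byte char #4 = E6 98 BB.
Offset 12: leading byte 0xC4 = 11000100 → 2-byte char #5 = C4 8A.
Offset 14: leading byte 0xD8 = 11011000 → 2-byte char #6 = D8 BC.
Offset 16: leading byte 0xE2 = 11100010 → 3-byte char #7 = E2 99 99.
Offset 19: leading byte 0xC3 = 11000011 → 2-byte char #8 = C3 85.
Leading byte 0xC3 = 11000011 matches 110xxxxx → 2-byte sequence.
Byte 1: 0xC3 = 11000011, payload 00011 (5 bits).
Byte 2: 0x85 = 10000101 (10xxxxxx ✓), payload 000101.
Concatenate: 00011000101 = 0xC5 (11 bits → U+00C5).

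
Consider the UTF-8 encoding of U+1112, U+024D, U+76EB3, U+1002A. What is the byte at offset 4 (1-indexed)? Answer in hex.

1-indexed offset 4 is 0-indexed offset 3.
U+1112 → 3-byte form E1 84 92 at offsets 0–2.
U+024D → 2-byte form C9 8D at offsets 3–4.
Offset 3 falls in char 2's range; it's byte 1 of C9 8D = 0xC9.

0xC9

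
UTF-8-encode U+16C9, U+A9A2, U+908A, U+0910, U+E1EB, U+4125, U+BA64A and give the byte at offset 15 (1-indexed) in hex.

0xAB

1-indexed offset 15 is 0-indexed offset 14.
U+16C9 → 3-byte form E1 9B 89 at offsets 0–2.
U+A9A2 → 3-byte form EA A6 A2 at offsets 3–5.
U+908A → 3-byte form E9 82 8A at offsets 6–8.
U+0910 → 3-byte form E0 A4 90 at offsets 9–11.
U+E1EB → 3-byte form EE 87 AB at offsets 12–14.
Offset 14 falls in char 5's range; it's byte 3 of EE 87 AB = 0xAB.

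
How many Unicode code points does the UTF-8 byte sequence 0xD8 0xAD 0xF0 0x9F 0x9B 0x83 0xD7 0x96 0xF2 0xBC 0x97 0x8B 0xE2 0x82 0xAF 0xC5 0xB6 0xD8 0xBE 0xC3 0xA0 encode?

8

Byte at offset 0: 0xD8 = 11011000 → 2-byte char (#1). Advance 2.
Byte at offset 2: 0xF0 = 11110000 → 4-byte char (#2). Advance 4.
Byte at offset 6: 0xD7 = 11010111 → 2-byte char (#3). Advance 2.
Byte at offset 8: 0xF2 = 11110010 → 4-byte char (#4). Advance 4.
Byte at offset 12: 0xE2 = 11100010 → 3-byte char (#5). Advance 3.
Byte at offset 15: 0xC5 = 11000101 → 2-byte char (#6). Advance 2.
Byte at offset 17: 0xD8 = 11011000 → 2-byte char (#7). Advance 2.
Byte at offset 19: 0xC3 = 11000011 → 2-byte char (#8). Advance 2.
Reached end at offset 21 after 8 code points.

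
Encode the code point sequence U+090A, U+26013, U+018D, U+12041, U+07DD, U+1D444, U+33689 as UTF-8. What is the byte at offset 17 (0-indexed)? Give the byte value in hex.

U+090A → 3-byte form E0 A4 8A at offsets 0–2.
U+26013 → 4-byte form F0 A6 80 93 at offsets 3–6.
U+018D → 2-byte form C6 8D at offsets 7–8.
U+12041 → 4-byte form F0 92 81 81 at offsets 9–12.
U+07DD → 2-byte form DF 9D at offsets 13–14.
U+1D444 → 4-byte form F0 9D 91 84 at offsets 15–18.
Offset 17 falls in char 6's range; it's byte 3 of F0 9D 91 84 = 0x91.

0x91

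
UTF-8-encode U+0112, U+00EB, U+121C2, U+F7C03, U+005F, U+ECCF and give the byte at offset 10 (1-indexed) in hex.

0xB7

1-indexed offset 10 is 0-indexed offset 9.
U+0112 → 2-byte form C4 92 at offsets 0–1.
U+00EB → 2-byte form C3 AB at offsets 2–3.
U+121C2 → 4-byte form F0 92 87 82 at offsets 4–7.
U+F7C03 → 4-byte form F3 B7 B0 83 at offsets 8–11.
Offset 9 falls in char 4's range; it's byte 2 of F3 B7 B0 83 = 0xB7.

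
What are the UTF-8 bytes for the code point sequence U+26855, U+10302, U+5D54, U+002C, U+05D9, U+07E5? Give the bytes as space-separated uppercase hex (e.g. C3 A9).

U+26855: 4-byte form → F0 A6 A1 95.
U+10302: 4-byte form → F0 90 8C 82.
U+5D54: 3-byte form → E5 B5 94.
U+002C: 1-byte form → 2C.
U+05D9: 2-byte form → D7 99.
U+07E5: 2-byte form → DF A5.
Concatenated (16 bytes): F0 A6 A1 95 F0 90 8C 82 E5 B5 94 2C D7 99 DF A5.

F0 A6 A1 95 F0 90 8C 82 E5 B5 94 2C D7 99 DF A5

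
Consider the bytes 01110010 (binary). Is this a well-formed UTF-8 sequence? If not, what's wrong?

valid

Leading byte 0x72 = 01110010 → 1-byte form.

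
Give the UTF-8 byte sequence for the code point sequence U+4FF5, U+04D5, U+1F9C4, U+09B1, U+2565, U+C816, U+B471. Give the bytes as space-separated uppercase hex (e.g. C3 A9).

E4 BF B5 D3 95 F0 9F A7 84 E0 A6 B1 E2 95 A5 EC A0 96 EB 91 B1

U+4FF5: 3-byte form → E4 BF B5.
U+04D5: 2-byte form → D3 95.
U+1F9C4: 4-byte form → F0 9F A7 84.
U+09B1: 3-byte form → E0 A6 B1.
U+2565: 3-byte form → E2 95 A5.
U+C816: 3-byte form → EC A0 96.
U+B471: 3-byte form → EB 91 B1.
Concatenated (21 bytes): E4 BF B5 D3 95 F0 9F A7 84 E0 A6 B1 E2 95 A5 EC A0 96 EB 91 B1.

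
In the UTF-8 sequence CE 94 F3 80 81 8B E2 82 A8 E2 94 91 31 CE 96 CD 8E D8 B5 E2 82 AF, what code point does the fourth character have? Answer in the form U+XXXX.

Offset 0: leading byte 0xCE = 11001110 → 2-byte char #1 = CE 94.
Offset 2: leading byte 0xF3 = 11110011 → 4-byte char #2 = F3 80 81 8B.
Offset 6: leading byte 0xE2 = 11100010 → 3-byte char #3 = E2 82 A8.
Offset 9: leading byte 0xE2 = 11100010 → 3-byte char #4 = E2 94 91.
Leading byte 0xE2 = 11100010 matches 1110xxxx → 3-byte sequence.
Byte 1: 0xE2 = 11100010, payload 0010 (4 bits).
Byte 2: 0x94 = 10010100 (10xxxxxx ✓), payload 010100.
Byte 3: 0x91 = 10010001 (10xxxxxx ✓), payload 010001.
Concatenate: 0010010100010001 = 0x2511 (16 bits → U+2511).

U+2511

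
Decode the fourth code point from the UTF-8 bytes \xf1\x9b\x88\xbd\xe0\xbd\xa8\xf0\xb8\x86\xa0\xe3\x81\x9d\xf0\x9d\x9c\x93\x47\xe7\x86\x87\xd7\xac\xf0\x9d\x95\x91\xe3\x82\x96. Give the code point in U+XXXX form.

Offset 0: leading byte 0xF1 = 11110001 → 4-byte char #1 = F1 9B 88 BD.
Offset 4: leading byte 0xE0 = 11100000 → 3-byte char #2 = E0 BD A8.
Offset 7: leading byte 0xF0 = 11110000 → 4-byte char #3 = F0 B8 86 A0.
Offset 11: leading byte 0xE3 = 11100011 → 3-byte char #4 = E3 81 9D.
Leading byte 0xE3 = 11100011 matches 1110xxxx → 3-byte sequence.
Byte 1: 0xE3 = 11100011, payload 0011 (4 bits).
Byte 2: 0x81 = 10000001 (10xxxxxx ✓), payload 000001.
Byte 3: 0x9D = 10011101 (10xxxxxx ✓), payload 011101.
Concatenate: 0011000001011101 = 0x305D (16 bits → U+305D).

U+305D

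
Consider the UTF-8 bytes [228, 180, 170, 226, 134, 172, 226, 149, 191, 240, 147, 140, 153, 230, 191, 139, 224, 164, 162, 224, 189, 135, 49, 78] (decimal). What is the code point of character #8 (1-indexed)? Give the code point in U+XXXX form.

U+0031

Offset 0: leading byte 0xE4 = 11100100 → 3-byte char #1 = E4 B4 AA.
Offset 3: leading byte 0xE2 = 11100010 → 3-byte char #2 = E2 86 AC.
Offset 6: leading byte 0xE2 = 11100010 → 3-byte char #3 = E2 95 BF.
Offset 9: leading byte 0xF0 = 11110000 → 4-byte char #4 = F0 93 8C 99.
Offset 13: leading byte 0xE6 = 11100110 → 3-byte char #5 = E6 BF 8B.
Offset 16: leading byte 0xE0 = 11100000 → 3-byte char #6 = E0 A4 A2.
Offset 19: leading byte 0xE0 = 11100000 → 3-byte char #7 = E0 BD 87.
Offset 22: leading byte 0x31 = 00110001 → 1-byte char #8 = 31.
Leading byte 0x31 = 00110001 matches 0xxxxxxx → 1-byte sequence.
Byte 1: 0x31 = 00110001, payload 0110001 (7 bits).
Concatenate: 0110001 = 0x31 (7 bits → U+0031).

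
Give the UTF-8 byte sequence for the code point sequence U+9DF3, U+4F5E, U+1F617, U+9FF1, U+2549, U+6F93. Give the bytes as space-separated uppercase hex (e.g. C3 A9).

U+9DF3: 3-byte form → E9 B7 B3.
U+4F5E: 3-byte form → E4 BD 9E.
U+1F617: 4-byte form → F0 9F 98 97.
U+9FF1: 3-byte form → E9 BF B1.
U+2549: 3-byte form → E2 95 89.
U+6F93: 3-byte form → E6 BE 93.
Concatenated (19 bytes): E9 B7 B3 E4 BD 9E F0 9F 98 97 E9 BF B1 E2 95 89 E6 BE 93.

E9 B7 B3 E4 BD 9E F0 9F 98 97 E9 BF B1 E2 95 89 E6 BE 93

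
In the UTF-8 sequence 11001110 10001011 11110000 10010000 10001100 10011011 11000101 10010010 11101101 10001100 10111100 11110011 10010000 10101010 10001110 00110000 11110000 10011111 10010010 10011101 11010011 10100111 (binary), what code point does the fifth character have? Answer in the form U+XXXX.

Offset 0: leading byte 0xCE = 11001110 → 2-byte char #1 = CE 8B.
Offset 2: leading byte 0xF0 = 11110000 → 4-byte char #2 = F0 90 8C 9B.
Offset 6: leading byte 0xC5 = 11000101 → 2-byte char #3 = C5 92.
Offset 8: leading byte 0xED = 11101101 → 3-byte char #4 = ED 8C BC.
Offset 11: leading byte 0xF3 = 11110011 → 4-byte char #5 = F3 90 AA 8E.
Leading byte 0xF3 = 11110011 matches 11110xxx → 4-byte sequence.
Byte 1: 0xF3 = 11110011, payload 011 (3 bits).
Byte 2: 0x90 = 10010000 (10xxxxxx ✓), payload 010000.
Byte 3: 0xAA = 10101010 (10xxxxxx ✓), payload 101010.
Byte 4: 0x8E = 10001110 (10xxxxxx ✓), payload 001110.
Concatenate: 011010000101010001110 = 0xD0A8E (21 bits → U+D0A8E).

U+D0A8E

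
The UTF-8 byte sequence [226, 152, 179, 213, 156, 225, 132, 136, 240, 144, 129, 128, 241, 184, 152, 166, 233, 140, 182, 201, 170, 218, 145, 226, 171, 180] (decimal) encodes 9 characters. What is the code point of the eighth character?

U+0691

Offset 0: leading byte 0xE2 = 11100010 → 3-byte char #1 = E2 98 B3.
Offset 3: leading byte 0xD5 = 11010101 → 2-byte char #2 = D5 9C.
Offset 5: leading byte 0xE1 = 11100001 → 3-byte char #3 = E1 84 88.
Offset 8: leading byte 0xF0 = 11110000 → 4-byte char #4 = F0 90 81 80.
Offset 12: leading byte 0xF1 = 11110001 → 4-byte char #5 = F1 B8 98 A6.
Offset 16: leading byte 0xE9 = 11101001 → 3-byte char #6 = E9 8C B6.
Offset 19: leading byte 0xC9 = 11001001 → 2-byte char #7 = C9 AA.
Offset 21: leading byte 0xDA = 11011010 → 2-byte char #8 = DA 91.
Leading byte 0xDA = 11011010 matches 110xxxxx → 2-byte sequence.
Byte 1: 0xDA = 11011010, payload 11010 (5 bits).
Byte 2: 0x91 = 10010001 (10xxxxxx ✓), payload 010001.
Concatenate: 11010010001 = 0x691 (11 bits → U+0691).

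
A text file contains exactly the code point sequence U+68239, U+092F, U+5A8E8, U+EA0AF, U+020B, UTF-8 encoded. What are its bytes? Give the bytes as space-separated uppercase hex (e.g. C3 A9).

F1 A8 88 B9 E0 A4 AF F1 9A A3 A8 F3 AA 82 AF C8 8B

U+68239: 4-byte form → F1 A8 88 B9.
U+092F: 3-byte form → E0 A4 AF.
U+5A8E8: 4-byte form → F1 9A A3 A8.
U+EA0AF: 4-byte form → F3 AA 82 AF.
U+020B: 2-byte form → C8 8B.
Concatenated (17 bytes): F1 A8 88 B9 E0 A4 AF F1 9A A3 A8 F3 AA 82 AF C8 8B.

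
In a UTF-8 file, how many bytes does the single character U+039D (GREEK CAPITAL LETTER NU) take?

U+039D = 0x39D. UTF-8 uses 1 byte below 0x80, 2 below 0x800, 3 below 0x10000, 4 up to 0x10FFFF. 0x39D is in U+0080–U+07FF → 2 bytes.

2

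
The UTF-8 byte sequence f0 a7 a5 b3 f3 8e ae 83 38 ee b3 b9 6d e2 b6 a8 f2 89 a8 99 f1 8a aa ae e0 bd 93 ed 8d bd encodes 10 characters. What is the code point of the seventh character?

U+89A19

Offset 0: leading byte 0xF0 = 11110000 → 4-byte char #1 = F0 A7 A5 B3.
Offset 4: leading byte 0xF3 = 11110011 → 4-byte char #2 = F3 8E AE 83.
Offset 8: leading byte 0x38 = 00111000 → 1-byte char #3 = 38.
Offset 9: leading byte 0xEE = 11101110 → 3-byte char #4 = EE B3 B9.
Offset 12: leading byte 0x6D = 01101101 → 1-byte char #5 = 6D.
Offset 13: leading byte 0xE2 = 11100010 → 3-byte char #6 = E2 B6 A8.
Offset 16: leading byte 0xF2 = 11110010 → 4-byte char #7 = F2 89 A8 99.
Leading byte 0xF2 = 11110010 matches 11110xxx → 4-byte sequence.
Byte 1: 0xF2 = 11110010, payload 010 (3 bits).
Byte 2: 0x89 = 10001001 (10xxxxxx ✓), payload 001001.
Byte 3: 0xA8 = 10101000 (10xxxxxx ✓), payload 101000.
Byte 4: 0x99 = 10011001 (10xxxxxx ✓), payload 011001.
Concatenate: 010001001101000011001 = 0x89A19 (21 bits → U+89A19).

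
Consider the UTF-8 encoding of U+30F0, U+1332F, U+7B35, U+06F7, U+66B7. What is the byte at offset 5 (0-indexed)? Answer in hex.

0x8C

U+30F0 → 3-byte form E3 83 B0 at offsets 0–2.
U+1332F → 4-byte form F0 93 8C AF at offsets 3–6.
Offset 5 falls in char 2's range; it's byte 3 of F0 93 8C AF = 0x8C.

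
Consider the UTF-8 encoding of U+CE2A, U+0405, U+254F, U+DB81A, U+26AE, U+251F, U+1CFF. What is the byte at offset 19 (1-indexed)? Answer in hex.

1-indexed offset 19 is 0-indexed offset 18.
U+CE2A → 3-byte form EC B8 AA at offsets 0–2.
U+0405 → 2-byte form D0 85 at offsets 3–4.
U+254F → 3-byte form E2 95 8F at offsets 5–7.
U+DB81A → 4-byte form F3 9B A0 9A at offsets 8–11.
U+26AE → 3-byte form E2 9A AE at offsets 12–14.
U+251F → 3-byte form E2 94 9F at offsets 15–17.
U+1CFF → 3-byte form E1 B3 BF at offsets 18–20.
Offset 18 falls in char 7's range; it's byte 1 of E1 B3 BF = 0xE1.

0xE1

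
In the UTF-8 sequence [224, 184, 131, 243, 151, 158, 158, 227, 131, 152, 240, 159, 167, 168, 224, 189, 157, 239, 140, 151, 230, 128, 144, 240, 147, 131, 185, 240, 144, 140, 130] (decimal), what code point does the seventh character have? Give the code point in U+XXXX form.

U+6010

Offset 0: leading byte 0xE0 = 11100000 → 3-byte char #1 = E0 B8 83.
Offset 3: leading byte 0xF3 = 11110011 → 4-byte char #2 = F3 97 9E 9E.
Offset 7: leading byte 0xE3 = 11100011 → 3-byte char #3 = E3 83 98.
Offset 10: leading byte 0xF0 = 11110000 → 4-byte char #4 = F0 9F A7 A8.
Offset 14: leading byte 0xE0 = 11100000 → 3-byte char #5 = E0 BD 9D.
Offset 17: leading byte 0xEF = 11101111 → 3-byte char #6 = EF 8C 97.
Offset 20: leading byte 0xE6 = 11100110 → 3-byte char #7 = E6 80 90.
Leading byte 0xE6 = 11100110 matches 1110xxxx → 3-byte sequence.
Byte 1: 0xE6 = 11100110, payload 0110 (4 bits).
Byte 2: 0x80 = 10000000 (10xxxxxx ✓), payload 000000.
Byte 3: 0x90 = 10010000 (10xxxxxx ✓), payload 010000.
Concatenate: 0110000000010000 = 0x6010 (16 bits → U+6010).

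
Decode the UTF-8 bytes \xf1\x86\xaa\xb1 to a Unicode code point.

Leading byte 0xF1 = 11110001 matches 11110xxx → 4-byte sequence.
Byte 1: 0xF1 = 11110001, payload 001 (3 bits).
Byte 2: 0x86 = 10000110 (10xxxxxx ✓), payload 000110.
Byte 3: 0xAA = 10101010 (10xxxxxx ✓), payload 101010.
Byte 4: 0xB1 = 10110001 (10xxxxxx ✓), payload 110001.
Concatenate: 001000110101010110001 = 0x46AB1 (21 bits → U+46AB1).

U+46AB1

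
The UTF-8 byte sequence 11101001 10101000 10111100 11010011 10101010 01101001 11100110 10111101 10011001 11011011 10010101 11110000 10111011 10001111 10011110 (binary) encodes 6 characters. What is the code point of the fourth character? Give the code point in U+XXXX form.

Offset 0: leading byte 0xE9 = 11101001 → 3-byte char #1 = E9 A8 BC.
Offset 3: leading byte 0xD3 = 11010011 → 2-byte char #2 = D3 AA.
Offset 5: leading byte 0x69 = 01101001 → 1-byte char #3 = 69.
Offset 6: leading byte 0xE6 = 11100110 → 3-byte char #4 = E6 BD 99.
Leading byte 0xE6 = 11100110 matches 1110xxxx → 3-byte sequence.
Byte 1: 0xE6 = 11100110, payload 0110 (4 bits).
Byte 2: 0xBD = 10111101 (10xxxxxx ✓), payload 111101.
Byte 3: 0x99 = 10011001 (10xxxxxx ✓), payload 011001.
Concatenate: 0110111101011001 = 0x6F59 (16 bits → U+6F59).

U+6F59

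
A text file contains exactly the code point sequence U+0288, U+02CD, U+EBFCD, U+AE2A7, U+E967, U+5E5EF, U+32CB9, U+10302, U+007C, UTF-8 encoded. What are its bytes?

U+0288: 2-byte form → CA 88.
U+02CD: 2-byte form → CB 8D.
U+EBFCD: 4-byte form → F3 AB BF 8D.
U+AE2A7: 4-byte form → F2 AE 8A A7.
U+E967: 3-byte form → EE A5 A7.
U+5E5EF: 4-byte form → F1 9E 97 AF.
U+32CB9: 4-byte form → F0 B2 B2 B9.
U+10302: 4-byte form → F0 90 8C 82.
U+007C: 1-byte form → 7C.
Concatenated (28 bytes): CA 88 CB 8D F3 AB BF 8D F2 AE 8A A7 EE A5 A7 F1 9E 97 AF F0 B2 B2 B9 F0 90 8C 82 7C.

CA 88 CB 8D F3 AB BF 8D F2 AE 8A A7 EE A5 A7 F1 9E 97 AF F0 B2 B2 B9 F0 90 8C 82 7C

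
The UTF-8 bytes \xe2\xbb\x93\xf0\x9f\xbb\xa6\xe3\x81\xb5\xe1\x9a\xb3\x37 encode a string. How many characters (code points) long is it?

5

Byte at offset 0: 0xE2 = 11100010 → 3-byte char (#1). Advance 3.
Byte at offset 3: 0xF0 = 11110000 → 4-byte char (#2). Advance 4.
Byte at offset 7: 0xE3 = 11100011 → 3-byte char (#3). Advance 3.
Byte at offset 10: 0xE1 = 11100001 → 3-byte char (#4). Advance 3.
Byte at offset 13: 0x37 = 00110111 → 1-byte char (#5). Advance 1.
Reached end at offset 14 after 5 code points.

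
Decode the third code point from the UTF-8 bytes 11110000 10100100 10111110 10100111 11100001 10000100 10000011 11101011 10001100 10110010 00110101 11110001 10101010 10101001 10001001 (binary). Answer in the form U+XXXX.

Offset 0: leading byte 0xF0 = 11110000 → 4-byte char #1 = F0 A4 BE A7.
Offset 4: leading byte 0xE1 = 11100001 → 3-byte char #2 = E1 84 83.
Offset 7: leading byte 0xEB = 11101011 → 3-byte char #3 = EB 8C B2.
Leading byte 0xEB = 11101011 matches 1110xxxx → 3-byte sequence.
Byte 1: 0xEB = 11101011, payload 1011 (4 bits).
Byte 2: 0x8C = 10001100 (10xxxxxx ✓), payload 001100.
Byte 3: 0xB2 = 10110010 (10xxxxxx ✓), payload 110010.
Concatenate: 1011001100110010 = 0xB332 (16 bits → U+B332).

U+B332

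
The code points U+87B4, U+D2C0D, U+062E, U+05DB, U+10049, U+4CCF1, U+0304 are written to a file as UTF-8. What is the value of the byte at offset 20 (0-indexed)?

0x84

U+87B4 → 3-byte form E8 9E B4 at offsets 0–2.
U+D2C0D → 4-byte form F3 92 B0 8D at offsets 3–6.
U+062E → 2-byte form D8 AE at offsets 7–8.
U+05DB → 2-byte form D7 9B at offsets 9–10.
U+10049 → 4-byte form F0 90 81 89 at offsets 11–14.
U+4CCF1 → 4-byte form F1 8C B3 B1 at offsets 15–18.
U+0304 → 2-byte form CC 84 at offsets 19–20.
Offset 20 falls in char 7's range; it's byte 2 of CC 84 = 0x84.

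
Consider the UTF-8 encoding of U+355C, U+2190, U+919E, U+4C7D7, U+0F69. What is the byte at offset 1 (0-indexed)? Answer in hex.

U+355C → 3-byte form E3 95 9C at offsets 0–2.
Offset 1 falls in char 1's range; it's byte 2 of E3 95 9C = 0x95.

0x95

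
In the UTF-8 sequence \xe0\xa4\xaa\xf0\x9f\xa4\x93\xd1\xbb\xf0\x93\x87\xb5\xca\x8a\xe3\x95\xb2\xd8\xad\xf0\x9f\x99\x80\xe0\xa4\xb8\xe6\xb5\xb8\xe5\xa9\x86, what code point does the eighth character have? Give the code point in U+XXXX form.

Offset 0: leading byte 0xE0 = 11100000 → 3-byte char #1 = E0 A4 AA.
Offset 3: leading byte 0xF0 = 11110000 → 4-byte char #2 = F0 9F A4 93.
Offset 7: leading byte 0xD1 = 11010001 → 2-byte char #3 = D1 BB.
Offset 9: leading byte 0xF0 = 11110000 → 4-byte char #4 = F0 93 87 B5.
Offset 13: leading byte 0xCA = 11001010 → 2-byte char #5 = CA 8A.
Offset 15: leading byte 0xE3 = 11100011 → 3-byte char #6 = E3 95 B2.
Offset 18: leading byte 0xD8 = 11011000 → 2-byte char #7 = D8 AD.
Offset 20: leading byte 0xF0 = 11110000 → 4-byte char #8 = F0 9F 99 80.
Leading byte 0xF0 = 11110000 matches 11110xxx → 4-byte sequence.
Byte 1: 0xF0 = 11110000, payload 000 (3 bits).
Byte 2: 0x9F = 10011111 (10xxxxxx ✓), payload 011111.
Byte 3: 0x99 = 10011001 (10xxxxxx ✓), payload 011001.
Byte 4: 0x80 = 10000000 (10xxxxxx ✓), payload 000000.
Concatenate: 000011111011001000000 = 0x1F640 (21 bits → U+1F640).

U+1F640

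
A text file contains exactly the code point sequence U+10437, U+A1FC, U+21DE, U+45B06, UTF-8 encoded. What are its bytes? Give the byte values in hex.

F0 90 90 B7 EA 87 BC E2 87 9E F1 85 AC 86

U+10437: 4-byte form → F0 90 90 B7.
U+A1FC: 3-byte form → EA 87 BC.
U+21DE: 3-byte form → E2 87 9E.
U+45B06: 4-byte form → F1 85 AC 86.
Concatenated (14 bytes): F0 90 90 B7 EA 87 BC E2 87 9E F1 85 AC 86.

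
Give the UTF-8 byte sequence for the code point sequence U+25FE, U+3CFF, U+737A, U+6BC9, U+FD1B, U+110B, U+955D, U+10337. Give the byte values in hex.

E2 97 BE E3 B3 BF E7 8D BA E6 AF 89 EF B4 9B E1 84 8B E9 95 9D F0 90 8C B7

U+25FE: 3-byte form → E2 97 BE.
U+3CFF: 3-byte form → E3 B3 BF.
U+737A: 3-byte form → E7 8D BA.
U+6BC9: 3-byte form → E6 AF 89.
U+FD1B: 3-byte form → EF B4 9B.
U+110B: 3-byte form → E1 84 8B.
U+955D: 3-byte form → E9 95 9D.
U+10337: 4-byte form → F0 90 8C B7.
Concatenated (25 bytes): E2 97 BE E3 B3 BF E7 8D BA E6 AF 89 EF B4 9B E1 84 8B E9 95 9D F0 90 8C B7.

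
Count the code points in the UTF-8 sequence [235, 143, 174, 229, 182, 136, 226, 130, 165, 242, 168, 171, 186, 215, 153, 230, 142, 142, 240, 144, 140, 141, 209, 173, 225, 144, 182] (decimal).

Byte at offset 0: 0xEB = 11101011 → 3-byte char (#1). Advance 3.
Byte at offset 3: 0xE5 = 11100101 → 3-byte char (#2). Advance 3.
Byte at offset 6: 0xE2 = 11100010 → 3-byte char (#3). Advance 3.
Byte at offset 9: 0xF2 = 11110010 → 4-byte char (#4). Advance 4.
Byte at offset 13: 0xD7 = 11010111 → 2-byte char (#5). Advance 2.
Byte at offset 15: 0xE6 = 11100110 → 3-byte char (#6). Advance 3.
Byte at offset 18: 0xF0 = 11110000 → 4-byte char (#7). Advance 4.
Byte at offset 22: 0xD1 = 11010001 → 2-byte char (#8). Advance 2.
Byte at offset 24: 0xE1 = 11100001 → 3-byte char (#9). Advance 3.
Reached end at offset 27 after 9 code points.

9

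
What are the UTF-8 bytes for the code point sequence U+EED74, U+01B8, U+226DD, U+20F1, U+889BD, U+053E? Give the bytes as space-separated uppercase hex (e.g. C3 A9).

F3 AE B5 B4 C6 B8 F0 A2 9B 9D E2 83 B1 F2 88 A6 BD D4 BE

U+EED74: 4-byte form → F3 AE B5 B4.
U+01B8: 2-byte form → C6 B8.
U+226DD: 4-byte form → F0 A2 9B 9D.
U+20F1: 3-byte form → E2 83 B1.
U+889BD: 4-byte form → F2 88 A6 BD.
U+053E: 2-byte form → D4 BE.
Concatenated (19 bytes): F3 AE B5 B4 C6 B8 F0 A2 9B 9D E2 83 B1 F2 88 A6 BD D4 BE.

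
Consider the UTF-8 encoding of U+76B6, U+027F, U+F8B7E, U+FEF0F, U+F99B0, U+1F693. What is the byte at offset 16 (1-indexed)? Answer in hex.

1-indexed offset 16 is 0-indexed offset 15.
U+76B6 → 3-byte form E7 9A B6 at offsets 0–2.
U+027F → 2-byte form C9 BF at offsets 3–4.
U+F8B7E → 4-byte form F3 B8 AD BE at offsets 5–8.
U+FEF0F → 4-byte form F3 BE BC 8F at offsets 9–12.
U+F99B0 → 4-byte form F3 B9 A6 B0 at offsets 13–16.
Offset 15 falls in char 5's range; it's byte 3 of F3 B9 A6 B0 = 0xA6.

0xA6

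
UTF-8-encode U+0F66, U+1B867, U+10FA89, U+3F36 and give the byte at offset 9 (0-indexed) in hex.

U+0F66 → 3-byte form E0 BD A6 at offsets 0–2.
U+1B867 → 4-byte form F0 9B A1 A7 at offsets 3–6.
U+10FA89 → 4-byte form F4 8F AA 89 at offsets 7–10.
Offset 9 falls in char 3's range; it's byte 3 of F4 8F AA 89 = 0xAA.

0xAA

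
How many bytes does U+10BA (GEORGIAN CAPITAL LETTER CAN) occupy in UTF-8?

3

U+10BA = 0x10BA. UTF-8 uses 1 byte below 0x80, 2 below 0x800, 3 below 0x10000, 4 up to 0x10FFFF. 0x10BA is in U+0800–U+FFFF → 3 bytes.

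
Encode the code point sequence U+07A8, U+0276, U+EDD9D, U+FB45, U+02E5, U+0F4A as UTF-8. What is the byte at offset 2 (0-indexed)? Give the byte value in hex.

0xC9

U+07A8 → 2-byte form DE A8 at offsets 0–1.
U+0276 → 2-byte form C9 B6 at offsets 2–3.
Offset 2 falls in char 2's range; it's byte 1 of C9 B6 = 0xC9.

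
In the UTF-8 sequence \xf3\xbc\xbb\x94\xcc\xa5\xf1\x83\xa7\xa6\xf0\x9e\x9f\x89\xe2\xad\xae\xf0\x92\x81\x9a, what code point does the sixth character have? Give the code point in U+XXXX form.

Offset 0: leading byte 0xF3 = 11110011 → 4-byte char #1 = F3 BC BB 94.
Offset 4: leading byte 0xCC = 11001100 → 2-byte char #2 = CC A5.
Offset 6: leading byte 0xF1 = 11110001 → 4-byte char #3 = F1 83 A7 A6.
Offset 10: leading byte 0xF0 = 11110000 → 4-byte char #4 = F0 9E 9F 89.
Offset 14: leading byte 0xE2 = 11100010 → 3-byte char #5 = E2 AD AE.
Offset 17: leading byte 0xF0 = 11110000 → 4-byte char #6 = F0 92 81 9A.
Leading byte 0xF0 = 11110000 matches 11110xxx → 4-byte sequence.
Byte 1: 0xF0 = 11110000, payload 000 (3 bits).
Byte 2: 0x92 = 10010010 (10xxxxxx ✓), payload 010010.
Byte 3: 0x81 = 10000001 (10xxxxxx ✓), payload 000001.
Byte 4: 0x9A = 10011010 (10xxxxxx ✓), payload 011010.
Concatenate: 000010010000001011010 = 0x1205A (21 bits → U+1205A).

U+1205A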